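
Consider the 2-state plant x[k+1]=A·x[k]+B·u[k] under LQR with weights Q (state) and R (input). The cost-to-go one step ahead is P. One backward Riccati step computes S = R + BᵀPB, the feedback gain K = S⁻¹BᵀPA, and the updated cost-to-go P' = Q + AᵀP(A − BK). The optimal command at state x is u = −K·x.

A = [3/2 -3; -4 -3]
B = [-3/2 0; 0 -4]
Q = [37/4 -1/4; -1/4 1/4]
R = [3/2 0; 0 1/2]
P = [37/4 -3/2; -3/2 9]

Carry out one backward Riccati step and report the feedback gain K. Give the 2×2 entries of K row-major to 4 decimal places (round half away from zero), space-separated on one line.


BᵀP = [-13.8750 2.2500; 6.0000 -36.0000]
S = R + BᵀPB = [3/2 0; 0 1/2] + [20.8125 -9.0000; -9.0000 144.0000] = [22.3125 -9.0000; -9.0000 144.5000]
BᵀPA = [-29.8125 34.8750; 153.0000 90.0000]
K = S⁻¹·BᵀPA = [-0.9325 1.8610; 1.0007 0.7387]
A−BK = [0.1013 -0.2085; 0.0030 -0.0450]
AᵀP(A−BK) = [1.8991 -2.4221; -2.4221 5.8601]
P' = Q + AᵀP(A−BK) = [11.1491 -2.6721; -2.6721 6.1101]
tr(P') = 17.2591

-0.9325 1.8610 1.0007 0.7387


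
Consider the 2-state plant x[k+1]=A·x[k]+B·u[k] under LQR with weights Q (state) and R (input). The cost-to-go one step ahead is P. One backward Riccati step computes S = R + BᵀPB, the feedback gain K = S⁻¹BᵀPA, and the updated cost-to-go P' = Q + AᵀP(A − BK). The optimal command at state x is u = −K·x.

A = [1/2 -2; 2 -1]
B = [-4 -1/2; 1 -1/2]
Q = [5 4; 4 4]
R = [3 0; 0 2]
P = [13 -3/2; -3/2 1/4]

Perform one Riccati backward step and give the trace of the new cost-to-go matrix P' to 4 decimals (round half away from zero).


10.0945

BᵀP = [-53.5000 6.2500; -5.7500 0.6250]
S = R + BᵀPB = [3 0; 0 2] + [220.2500 23.6250; 23.6250 2.5625] = [223.2500 23.6250; 23.6250 4.5625]
BᵀPA = [-14.2500 100.7500; -1.6250 10.8750]
K = S⁻¹·BᵀPA = [-0.0578 0.4403; -0.0567 0.1034]
A−BK = [0.2403 -0.1869; 2.0295 -1.3886]
AᵀP(A−BK) = [0.3338 -0.3070; -0.3070 0.7607]
P' = Q + AᵀP(A−BK) = [5.3338 3.6930; 3.6930 4.7607]
tr(P') = 10.0945


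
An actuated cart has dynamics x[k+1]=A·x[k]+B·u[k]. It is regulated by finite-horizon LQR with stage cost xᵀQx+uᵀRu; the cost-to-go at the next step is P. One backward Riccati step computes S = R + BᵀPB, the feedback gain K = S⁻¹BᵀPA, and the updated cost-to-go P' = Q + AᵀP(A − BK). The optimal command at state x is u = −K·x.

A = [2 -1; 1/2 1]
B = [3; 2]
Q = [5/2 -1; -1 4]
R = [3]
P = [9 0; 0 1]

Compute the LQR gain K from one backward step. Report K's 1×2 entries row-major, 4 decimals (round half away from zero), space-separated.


0.6250 -0.2841

BᵀP = [27.0000 2.0000]
S = R + BᵀPB = [3] + [85.0000] = [88.0000]
BᵀPA = [55.0000 -25.0000]
K = S⁻¹·BᵀPA = [0.6250 -0.2841]
A−BK = [0.1250 -0.1477; -0.7500 1.5682]
AᵀP(A−BK) = [1.8750 -1.8750; -1.8750 2.8977]
P' = Q + AᵀP(A−BK) = [4.3750 -2.8750; -2.8750 6.8977]
tr(P') = 11.2727


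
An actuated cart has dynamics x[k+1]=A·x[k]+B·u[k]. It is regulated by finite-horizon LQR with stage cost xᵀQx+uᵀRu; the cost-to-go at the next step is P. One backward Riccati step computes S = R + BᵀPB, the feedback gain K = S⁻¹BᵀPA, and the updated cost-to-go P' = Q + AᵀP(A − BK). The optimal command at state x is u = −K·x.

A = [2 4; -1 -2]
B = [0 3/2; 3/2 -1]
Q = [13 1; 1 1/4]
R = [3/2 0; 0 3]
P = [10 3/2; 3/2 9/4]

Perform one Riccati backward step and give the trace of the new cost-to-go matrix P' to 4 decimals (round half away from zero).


36.7615

BᵀP = [2.2500 3.3750; 13.5000 0.0000]
S = R + BᵀPB = [3/2 0; 0 3] + [5.0625 0.0000; 0.0000 20.2500] = [6.5625 0.0000; 0.0000 23.2500]
BᵀPA = [1.1250 2.2500; 27.0000 54.0000]
K = S⁻¹·BᵀPA = [0.1714 0.3429; 1.1613 2.3226]
A−BK = [0.2581 0.5161; -0.0959 -0.1917]
AᵀP(A−BK) = [4.7023 9.4046; 9.4046 18.8092]
P' = Q + AᵀP(A−BK) = [17.7023 10.4046; 10.4046 19.0592]
tr(P') = 36.7615


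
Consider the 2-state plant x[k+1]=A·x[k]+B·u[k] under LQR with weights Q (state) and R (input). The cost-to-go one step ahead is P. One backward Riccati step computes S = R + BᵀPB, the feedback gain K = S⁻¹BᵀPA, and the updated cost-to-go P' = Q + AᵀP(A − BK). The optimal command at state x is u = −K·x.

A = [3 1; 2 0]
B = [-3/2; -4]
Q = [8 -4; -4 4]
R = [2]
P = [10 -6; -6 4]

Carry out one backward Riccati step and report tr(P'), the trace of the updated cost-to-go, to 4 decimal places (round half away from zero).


40.8485

BᵀP = [9.0000 -7.0000]
S = R + BᵀPB = [2] + [14.5000] = [16.5000]
BᵀPA = [13.0000 9.0000]
K = S⁻¹·BᵀPA = [0.7879 0.5455]
A−BK = [4.1818 1.8182; 5.1515 2.1818]
AᵀP(A−BK) = [23.7576 10.9091; 10.9091 5.0909]
P' = Q + AᵀP(A−BK) = [31.7576 6.9091; 6.9091 9.0909]
tr(P') = 40.8485


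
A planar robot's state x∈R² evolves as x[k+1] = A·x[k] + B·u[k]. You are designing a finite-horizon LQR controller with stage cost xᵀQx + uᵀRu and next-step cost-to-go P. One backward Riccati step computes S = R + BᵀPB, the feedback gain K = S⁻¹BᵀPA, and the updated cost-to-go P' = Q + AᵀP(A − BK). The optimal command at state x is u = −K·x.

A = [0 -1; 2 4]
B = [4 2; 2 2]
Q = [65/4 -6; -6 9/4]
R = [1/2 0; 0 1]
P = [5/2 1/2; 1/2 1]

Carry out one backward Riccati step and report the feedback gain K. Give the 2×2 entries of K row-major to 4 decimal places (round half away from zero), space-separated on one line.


-0.2872 -0.8718 0.7692 1.6923

BᵀP = [11.0000 4.0000; 6.0000 3.0000]
S = R + BᵀPB = [1/2 0; 0 1] + [52.0000 30.0000; 30.0000 18.0000] = [52.5000 30.0000; 30.0000 19.0000]
BᵀPA = [8.0000 5.0000; 6.0000 6.0000]
K = S⁻¹·BᵀPA = [-0.2872 -0.8718; 0.7692 1.6923]
A−BK = [-0.3897 -0.8974; 1.0359 2.3590]
AᵀP(A−BK) = [1.6821 3.8205; 3.8205 8.7051]
P' = Q + AᵀP(A−BK) = [17.9321 -2.1795; -2.1795 10.9551]
tr(P') = 28.8872


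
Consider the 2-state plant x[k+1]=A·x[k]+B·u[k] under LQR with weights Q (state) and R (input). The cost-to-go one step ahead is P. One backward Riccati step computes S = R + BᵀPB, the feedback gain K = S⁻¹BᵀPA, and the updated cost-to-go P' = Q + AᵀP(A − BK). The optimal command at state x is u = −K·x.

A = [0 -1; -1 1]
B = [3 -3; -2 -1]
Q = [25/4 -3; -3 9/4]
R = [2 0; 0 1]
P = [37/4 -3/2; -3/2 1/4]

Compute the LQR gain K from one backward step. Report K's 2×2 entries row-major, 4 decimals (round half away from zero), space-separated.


BᵀP = [30.7500 -5.0000; -26.2500 4.2500]
S = R + BᵀPB = [2 0; 0 1] + [102.2500 -87.2500; -87.2500 74.5000] = [104.2500 -87.2500; -87.2500 75.5000]
BᵀPA = [5.0000 -35.7500; -4.2500 30.5000]
K = S⁻¹·BᵀPA = [0.0259 -0.1471; -0.0264 0.2340]
A−BK = [-0.1568 0.1432; -0.9746 0.9398]
AᵀP(A−BK) = [0.0085 -0.0201; -0.0201 0.1048]
P' = Q + AᵀP(A−BK) = [6.2585 -3.0201; -3.0201 2.3548]
tr(P') = 8.6132

0.0259 -0.1471 -0.0264 0.2340


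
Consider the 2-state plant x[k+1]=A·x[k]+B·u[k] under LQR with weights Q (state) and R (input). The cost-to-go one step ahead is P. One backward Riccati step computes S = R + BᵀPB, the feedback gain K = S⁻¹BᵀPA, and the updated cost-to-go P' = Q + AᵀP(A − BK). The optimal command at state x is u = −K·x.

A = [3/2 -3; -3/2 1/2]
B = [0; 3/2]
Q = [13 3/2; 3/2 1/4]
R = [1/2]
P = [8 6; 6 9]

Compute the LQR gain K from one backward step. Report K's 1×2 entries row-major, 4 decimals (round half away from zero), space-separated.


BᵀP = [9.0000 13.5000]
S = R + BᵀPB = [1/2] + [20.2500] = [20.7500]
BᵀPA = [-6.7500 -20.2500]
K = S⁻¹·BᵀPA = [-0.3253 -0.9759]
A−BK = [1.5000 -3.0000; -1.0120 1.9639]
AᵀP(A−BK) = [9.0542 -17.8373; -17.8373 36.4880]
P' = Q + AᵀP(A−BK) = [22.0542 -16.3373; -16.3373 36.7380]
tr(P') = 58.7922

-0.3253 -0.9759


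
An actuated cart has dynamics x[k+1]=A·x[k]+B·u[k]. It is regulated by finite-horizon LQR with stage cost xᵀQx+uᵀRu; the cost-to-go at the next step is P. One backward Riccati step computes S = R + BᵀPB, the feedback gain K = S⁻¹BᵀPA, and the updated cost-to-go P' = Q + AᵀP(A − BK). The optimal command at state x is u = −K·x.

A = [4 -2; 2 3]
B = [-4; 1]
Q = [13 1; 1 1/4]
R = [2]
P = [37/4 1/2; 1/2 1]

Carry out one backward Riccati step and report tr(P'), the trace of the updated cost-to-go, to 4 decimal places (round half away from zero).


BᵀP = [-36.5000 -1.0000]
S = R + BᵀPB = [2] + [145.0000] = [147.0000]
BᵀPA = [-148.0000 70.0000]
K = S⁻¹·BᵀPA = [-1.0068 0.4762]
A−BK = [-0.0272 -0.0952; 3.0068 2.5238]
AᵀP(A−BK) = [10.9932 6.4762; 6.4762 6.6667]
P' = Q + AᵀP(A−BK) = [23.9932 7.4762; 7.4762 6.9167]
tr(P') = 30.9099

30.9099


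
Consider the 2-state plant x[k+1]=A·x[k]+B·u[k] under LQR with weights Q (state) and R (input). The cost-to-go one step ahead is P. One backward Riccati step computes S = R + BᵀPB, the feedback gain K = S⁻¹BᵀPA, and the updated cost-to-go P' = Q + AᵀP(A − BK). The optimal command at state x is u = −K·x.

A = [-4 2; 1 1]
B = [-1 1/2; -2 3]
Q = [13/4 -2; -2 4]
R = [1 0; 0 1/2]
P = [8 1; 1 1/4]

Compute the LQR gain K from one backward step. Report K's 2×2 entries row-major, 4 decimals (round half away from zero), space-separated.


BᵀP = [-10.0000 -1.5000; 7.0000 1.2500]
S = R + BᵀPB = [1 0; 0 1/2] + [13.0000 -9.5000; -9.5000 7.2500] = [14.0000 -9.5000; -9.5000 7.7500]
BᵀPA = [38.5000 -21.5000; -26.7500 15.2500]
K = S⁻¹·BᵀPA = [2.4247 -1.1918; -0.4795 0.5068]
A−BK = [-1.3356 0.5548; 7.2877 -2.9041]
AᵀP(A−BK) = [14.0753 -6.3082; -6.3082 2.8973]
P' = Q + AᵀP(A−BK) = [17.3253 -8.3082; -8.3082 6.8973]
tr(P') = 24.2226

2.4247 -1.1918 -0.4795 0.5068


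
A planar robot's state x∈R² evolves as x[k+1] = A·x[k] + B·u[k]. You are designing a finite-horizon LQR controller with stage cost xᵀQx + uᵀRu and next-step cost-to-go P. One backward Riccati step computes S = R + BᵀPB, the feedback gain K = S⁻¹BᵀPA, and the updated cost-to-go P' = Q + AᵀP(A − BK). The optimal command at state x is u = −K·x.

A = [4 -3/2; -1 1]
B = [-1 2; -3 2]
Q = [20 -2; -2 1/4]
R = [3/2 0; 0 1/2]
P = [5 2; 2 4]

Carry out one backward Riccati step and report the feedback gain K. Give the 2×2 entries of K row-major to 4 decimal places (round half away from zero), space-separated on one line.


BᵀP = [-11.0000 -14.0000; 14.0000 12.0000]
S = R + BᵀPB = [3/2 0; 0 1/2] + [53.0000 -50.0000; -50.0000 52.0000] = [54.5000 -50.0000; -50.0000 52.5000]
BᵀPA = [-30.0000 2.5000; 44.0000 -9.0000]
K = S⁻¹·BᵀPA = [1.7301 -0.8824; 2.4858 -1.0118]
A−BK = [0.7585 -0.3588; -0.7813 0.3765]
AᵀP(A−BK) = [10.5273 -4.9529; -4.9529 2.3500]
P' = Q + AᵀP(A−BK) = [30.5273 -6.9529; -6.9529 2.6000]
tr(P') = 33.1273

1.7301 -0.8824 2.4858 -1.0118


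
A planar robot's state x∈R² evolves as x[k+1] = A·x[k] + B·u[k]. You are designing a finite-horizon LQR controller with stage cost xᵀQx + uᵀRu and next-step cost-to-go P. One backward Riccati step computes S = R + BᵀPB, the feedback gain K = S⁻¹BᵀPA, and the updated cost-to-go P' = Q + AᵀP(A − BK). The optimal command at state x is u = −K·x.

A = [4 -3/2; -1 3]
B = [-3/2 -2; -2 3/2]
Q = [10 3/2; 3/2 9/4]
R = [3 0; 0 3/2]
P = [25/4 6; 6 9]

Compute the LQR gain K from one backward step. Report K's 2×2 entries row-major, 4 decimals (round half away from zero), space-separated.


-0.6237 -0.5754 -1.3113 1.0274

BᵀP = [-21.3750 -27.0000; -3.5000 1.5000]
S = R + BᵀPB = [3 0; 0 3/2] + [86.0625 2.2500; 2.2500 9.2500] = [89.0625 2.2500; 2.2500 10.7500]
BᵀPA = [-58.5000 -48.9375; -15.5000 9.7500]
K = S⁻¹·BᵀPA = [-0.6237 -0.5754; -1.3113 1.0274]
A−BK = [0.4418 -0.3083; -0.2805 0.3080]
AᵀP(A−BK) = [4.1873 -1.2377; -1.2377 2.8851]
P' = Q + AᵀP(A−BK) = [14.1873 0.2623; 0.2623 5.1351]
tr(P') = 19.3225


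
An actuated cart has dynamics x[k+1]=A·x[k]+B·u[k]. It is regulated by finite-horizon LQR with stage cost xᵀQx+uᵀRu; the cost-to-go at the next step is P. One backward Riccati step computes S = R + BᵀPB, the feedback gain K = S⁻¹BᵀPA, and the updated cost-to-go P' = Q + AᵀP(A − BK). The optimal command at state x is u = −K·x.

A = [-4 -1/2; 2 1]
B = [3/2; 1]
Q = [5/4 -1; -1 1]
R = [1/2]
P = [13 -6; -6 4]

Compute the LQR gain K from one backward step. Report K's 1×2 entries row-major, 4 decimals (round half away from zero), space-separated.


BᵀP = [13.5000 -5.0000]
S = R + BᵀPB = [1/2] + [15.2500] = [15.7500]
BᵀPA = [-64.0000 -11.7500]
K = S⁻¹·BᵀPA = [-4.0635 -0.7460]
A−BK = [2.0952 0.6190; 6.0635 1.7460]
AᵀP(A−BK) = [59.9365 16.2540; 16.2540 4.4841]
P' = Q + AᵀP(A−BK) = [61.1865 15.2540; 15.2540 5.4841]
tr(P') = 66.6706

-4.0635 -0.7460


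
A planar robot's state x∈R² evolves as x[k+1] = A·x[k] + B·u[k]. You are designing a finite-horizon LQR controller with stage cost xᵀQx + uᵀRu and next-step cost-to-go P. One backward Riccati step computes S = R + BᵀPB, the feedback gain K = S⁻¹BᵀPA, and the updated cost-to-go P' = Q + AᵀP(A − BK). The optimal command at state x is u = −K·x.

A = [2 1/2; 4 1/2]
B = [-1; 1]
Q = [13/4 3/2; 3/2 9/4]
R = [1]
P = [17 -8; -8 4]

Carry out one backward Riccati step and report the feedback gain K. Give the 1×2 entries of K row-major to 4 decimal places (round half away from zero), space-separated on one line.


-0.0526 -0.1711

BᵀP = [-25.0000 12.0000]
S = R + BᵀPB = [1] + [37.0000] = [38.0000]
BᵀPA = [-2.0000 -6.5000]
K = S⁻¹·BᵀPA = [-0.0526 -0.1711]
A−BK = [1.9474 0.3289; 4.0526 0.6711]
AᵀP(A−BK) = [3.8947 0.6579; 0.6579 0.1382]
P' = Q + AᵀP(A−BK) = [7.1447 2.1579; 2.1579 2.3882]
tr(P') = 9.5329


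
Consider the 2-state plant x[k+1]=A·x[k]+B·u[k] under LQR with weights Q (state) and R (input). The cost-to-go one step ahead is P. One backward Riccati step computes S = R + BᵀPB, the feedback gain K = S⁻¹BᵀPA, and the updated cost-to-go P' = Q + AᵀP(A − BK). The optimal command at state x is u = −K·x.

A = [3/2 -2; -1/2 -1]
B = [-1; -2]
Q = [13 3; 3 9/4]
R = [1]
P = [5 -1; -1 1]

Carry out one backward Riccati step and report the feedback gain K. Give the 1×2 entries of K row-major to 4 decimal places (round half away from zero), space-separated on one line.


BᵀP = [-3.0000 -1.0000]
S = R + BᵀPB = [1] + [5.0000] = [6.0000]
BᵀPA = [-4.0000 7.0000]
K = S⁻¹·BᵀPA = [-0.6667 1.1667]
A−BK = [0.8333 -0.8333; -1.8333 1.3333]
AᵀP(A−BK) = [10.3333 -9.3333; -9.3333 8.8333]
P' = Q + AᵀP(A−BK) = [23.3333 -6.3333; -6.3333 11.0833]
tr(P') = 34.4167

-0.6667 1.1667


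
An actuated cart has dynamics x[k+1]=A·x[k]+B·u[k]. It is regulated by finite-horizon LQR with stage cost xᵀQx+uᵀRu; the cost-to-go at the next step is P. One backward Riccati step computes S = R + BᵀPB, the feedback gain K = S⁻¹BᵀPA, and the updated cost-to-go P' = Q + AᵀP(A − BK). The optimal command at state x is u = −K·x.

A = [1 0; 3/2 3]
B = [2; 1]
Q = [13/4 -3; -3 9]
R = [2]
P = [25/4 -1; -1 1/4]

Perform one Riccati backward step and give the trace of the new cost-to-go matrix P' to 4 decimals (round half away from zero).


BᵀP = [11.5000 -1.7500]
S = R + BᵀPB = [2] + [21.2500] = [23.2500]
BᵀPA = [8.8750 -5.2500]
K = S⁻¹·BᵀPA = [0.3817 -0.2258]
A−BK = [0.2366 0.4516; 1.1183 3.2258]
AᵀP(A−BK) = [0.4247 0.1290; 0.1290 1.0645]
P' = Q + AᵀP(A−BK) = [3.6747 -2.8710; -2.8710 10.0645]
tr(P') = 13.7392

13.7392


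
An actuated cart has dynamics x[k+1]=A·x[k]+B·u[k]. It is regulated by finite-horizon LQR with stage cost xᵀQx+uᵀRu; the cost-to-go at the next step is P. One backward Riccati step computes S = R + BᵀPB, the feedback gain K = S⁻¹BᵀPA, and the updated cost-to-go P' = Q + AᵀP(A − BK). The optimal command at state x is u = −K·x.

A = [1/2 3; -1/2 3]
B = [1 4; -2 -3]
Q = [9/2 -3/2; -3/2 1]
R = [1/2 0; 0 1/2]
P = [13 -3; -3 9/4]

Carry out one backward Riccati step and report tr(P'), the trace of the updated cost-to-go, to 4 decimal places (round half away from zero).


13.3864

BᵀP = [19.0000 -7.5000; 61.0000 -18.7500]
S = R + BᵀPB = [1/2 0; 0 1/2] + [34.0000 98.5000; 98.5000 300.2500] = [34.5000 98.5000; 98.5000 300.7500]
BᵀPA = [13.2500 34.5000; 39.8750 126.7500]
K = S⁻¹·BᵀPA = [0.0850 -3.1308; 0.1048 1.4468]
A−BK = [-0.0040 0.3435; -0.0158 1.0789]
AᵀP(A−BK) = [0.0095 -0.0842; -0.0842 7.8769]
P' = Q + AᵀP(A−BK) = [4.5095 -1.5842; -1.5842 8.8769]
tr(P') = 13.3864


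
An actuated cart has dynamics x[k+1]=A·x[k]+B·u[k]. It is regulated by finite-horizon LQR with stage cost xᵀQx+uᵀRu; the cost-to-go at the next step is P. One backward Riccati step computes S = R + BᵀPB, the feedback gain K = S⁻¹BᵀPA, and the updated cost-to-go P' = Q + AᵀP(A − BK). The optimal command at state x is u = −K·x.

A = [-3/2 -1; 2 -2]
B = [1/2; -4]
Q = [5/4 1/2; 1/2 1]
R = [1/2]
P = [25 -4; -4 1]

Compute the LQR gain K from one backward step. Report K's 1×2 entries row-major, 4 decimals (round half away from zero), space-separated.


-1.4129 -0.4258

BᵀP = [28.5000 -6.0000]
S = R + BᵀPB = [1/2] + [38.2500] = [38.7500]
BᵀPA = [-54.7500 -16.5000]
K = S⁻¹·BᵀPA = [-1.4129 -0.4258]
A−BK = [-0.7935 -0.7871; -3.6516 -3.7032]
AᵀP(A−BK) = [6.8935 6.1871; 6.1871 5.9742]
P' = Q + AᵀP(A−BK) = [8.1435 6.6871; 6.6871 6.9742]
tr(P') = 15.1177


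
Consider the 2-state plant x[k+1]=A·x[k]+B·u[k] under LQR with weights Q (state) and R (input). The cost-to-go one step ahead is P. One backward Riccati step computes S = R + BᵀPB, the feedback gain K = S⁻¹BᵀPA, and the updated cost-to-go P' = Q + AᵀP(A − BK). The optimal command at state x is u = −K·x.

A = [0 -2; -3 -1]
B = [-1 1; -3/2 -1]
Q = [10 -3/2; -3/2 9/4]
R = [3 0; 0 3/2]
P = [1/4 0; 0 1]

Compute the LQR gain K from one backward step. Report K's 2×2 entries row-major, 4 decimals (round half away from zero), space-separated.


0.6359 0.3594 0.8018 0.0184

BᵀP = [-0.2500 -1.5000; 0.2500 -1.0000]
S = R + BᵀPB = [3 0; 0 3/2] + [2.5000 1.2500; 1.2500 1.2500] = [5.5000 1.2500; 1.2500 2.7500]
BᵀPA = [4.5000 2.0000; 3.0000 0.5000]
K = S⁻¹·BᵀPA = [0.6359 0.3594; 0.8018 0.0184]
A−BK = [-0.1659 -1.6590; -1.2442 -0.4424]
AᵀP(A−BK) = [3.7327 1.3272; 1.3272 1.2719]
P' = Q + AᵀP(A−BK) = [13.7327 -0.1728; -0.1728 3.5219]
tr(P') = 17.2546


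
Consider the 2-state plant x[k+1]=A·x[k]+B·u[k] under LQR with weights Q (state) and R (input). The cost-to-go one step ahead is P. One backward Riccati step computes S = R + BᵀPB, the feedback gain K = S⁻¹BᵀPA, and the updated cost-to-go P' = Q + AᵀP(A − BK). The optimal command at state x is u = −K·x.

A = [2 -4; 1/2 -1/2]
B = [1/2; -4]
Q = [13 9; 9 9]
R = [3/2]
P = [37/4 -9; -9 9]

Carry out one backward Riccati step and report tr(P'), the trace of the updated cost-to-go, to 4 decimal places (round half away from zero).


27.1712

BᵀP = [40.6250 -40.5000]
S = R + BᵀPB = [3/2] + [182.3125] = [183.8125]
BᵀPA = [61.0000 -142.2500]
K = S⁻¹·BᵀPA = [0.3319 -0.7739]
A−BK = [1.8341 -3.6131; 1.8274 -3.5955]
AᵀP(A−BK) = [1.0065 -2.0429; -2.0429 4.1647]
P' = Q + AᵀP(A−BK) = [14.0065 6.9571; 6.9571 13.1647]
tr(P') = 27.1712


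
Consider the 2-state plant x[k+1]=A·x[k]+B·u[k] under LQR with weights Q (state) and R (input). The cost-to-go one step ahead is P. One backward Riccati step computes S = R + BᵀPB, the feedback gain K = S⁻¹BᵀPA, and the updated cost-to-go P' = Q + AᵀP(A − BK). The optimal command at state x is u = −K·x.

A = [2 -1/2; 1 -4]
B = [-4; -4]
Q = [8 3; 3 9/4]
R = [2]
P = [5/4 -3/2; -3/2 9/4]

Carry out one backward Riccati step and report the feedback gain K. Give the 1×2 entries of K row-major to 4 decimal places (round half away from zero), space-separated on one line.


BᵀP = [1.0000 -3.0000]
S = R + BᵀPB = [2] + [8.0000] = [10.0000]
BᵀPA = [-1.0000 11.5000]
K = S⁻¹·BᵀPA = [-0.1000 1.1500]
A−BK = [1.6000 4.1000; 0.6000 0.6000]
AᵀP(A−BK) = [1.1500 3.6500; 3.6500 17.0875]
P' = Q + AᵀP(A−BK) = [9.1500 6.6500; 6.6500 19.3375]
tr(P') = 28.4875

-0.1000 1.1500


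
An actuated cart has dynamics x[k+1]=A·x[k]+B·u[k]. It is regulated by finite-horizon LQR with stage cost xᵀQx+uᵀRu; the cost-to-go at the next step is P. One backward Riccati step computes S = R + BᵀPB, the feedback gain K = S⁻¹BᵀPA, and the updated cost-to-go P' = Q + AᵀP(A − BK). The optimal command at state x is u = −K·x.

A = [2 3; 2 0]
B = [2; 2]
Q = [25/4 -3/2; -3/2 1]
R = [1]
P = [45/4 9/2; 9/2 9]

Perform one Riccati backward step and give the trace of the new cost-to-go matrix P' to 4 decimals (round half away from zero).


33.8114

BᵀP = [31.5000 27.0000]
S = R + BᵀPB = [1] + [117.0000] = [118.0000]
BᵀPA = [117.0000 94.5000]
K = S⁻¹·BᵀPA = [0.9915 0.8008]
A−BK = [0.0169 1.3983; 0.0169 -1.6017]
AᵀP(A−BK) = [0.9915 0.8008; 0.8008 25.5699]
P' = Q + AᵀP(A−BK) = [7.2415 -0.6992; -0.6992 26.5699]
tr(P') = 33.8114


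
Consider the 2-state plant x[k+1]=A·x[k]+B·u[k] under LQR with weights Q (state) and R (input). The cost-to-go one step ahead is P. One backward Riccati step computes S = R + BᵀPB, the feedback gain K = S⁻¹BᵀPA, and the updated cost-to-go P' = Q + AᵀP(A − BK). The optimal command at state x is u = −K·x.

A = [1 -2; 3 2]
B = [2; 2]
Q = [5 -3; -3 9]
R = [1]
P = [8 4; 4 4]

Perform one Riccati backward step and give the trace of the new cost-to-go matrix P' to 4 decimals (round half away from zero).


30.8395

BᵀP = [24.0000 16.0000]
S = R + BᵀPB = [1] + [80.0000] = [81.0000]
BᵀPA = [72.0000 -16.0000]
K = S⁻¹·BᵀPA = [0.8889 -0.1975]
A−BK = [-0.7778 -1.6049; 1.2222 2.3951]
AᵀP(A−BK) = [4.0000 6.2222; 6.2222 12.8395]
P' = Q + AᵀP(A−BK) = [9.0000 3.2222; 3.2222 21.8395]
tr(P') = 30.8395


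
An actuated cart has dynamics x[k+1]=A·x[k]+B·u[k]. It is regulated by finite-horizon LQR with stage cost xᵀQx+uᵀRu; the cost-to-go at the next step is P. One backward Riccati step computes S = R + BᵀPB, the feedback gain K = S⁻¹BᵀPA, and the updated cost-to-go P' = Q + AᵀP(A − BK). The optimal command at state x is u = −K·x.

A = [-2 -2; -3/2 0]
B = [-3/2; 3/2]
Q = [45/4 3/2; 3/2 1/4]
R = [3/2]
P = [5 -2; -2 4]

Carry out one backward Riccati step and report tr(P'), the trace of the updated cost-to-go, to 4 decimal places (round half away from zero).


32.3293

BᵀP = [-10.5000 9.0000]
S = R + BᵀPB = [3/2] + [29.2500] = [30.7500]
BᵀPA = [7.5000 21.0000]
K = S⁻¹·BᵀPA = [0.2439 0.6829]
A−BK = [-1.6341 -0.9756; -1.8659 -1.0244]
AᵀP(A−BK) = [15.1707 8.8780; 8.8780 5.6585]
P' = Q + AᵀP(A−BK) = [26.4207 10.3780; 10.3780 5.9085]
tr(P') = 32.3293


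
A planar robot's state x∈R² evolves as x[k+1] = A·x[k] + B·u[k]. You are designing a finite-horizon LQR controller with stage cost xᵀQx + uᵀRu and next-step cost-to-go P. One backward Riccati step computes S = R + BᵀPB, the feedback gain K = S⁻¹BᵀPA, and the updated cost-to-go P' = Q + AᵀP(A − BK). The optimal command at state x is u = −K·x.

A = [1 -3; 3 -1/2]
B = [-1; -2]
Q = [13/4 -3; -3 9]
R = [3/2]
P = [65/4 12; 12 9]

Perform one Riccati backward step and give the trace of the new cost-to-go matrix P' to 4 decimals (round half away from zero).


BᵀP = [-40.2500 -30.0000]
S = R + BᵀPB = [3/2] + [100.2500] = [101.7500]
BᵀPA = [-130.2500 135.7500]
K = S⁻¹·BᵀPA = [-1.2801 1.3342]
A−BK = [-0.2801 -1.6658; 0.4398 2.1683]
AᵀP(A−BK) = [2.5172 -2.4767; -2.4767 3.3888]
P' = Q + AᵀP(A−BK) = [5.7672 -5.4767; -5.4767 12.3888]
tr(P') = 18.1560

18.1560


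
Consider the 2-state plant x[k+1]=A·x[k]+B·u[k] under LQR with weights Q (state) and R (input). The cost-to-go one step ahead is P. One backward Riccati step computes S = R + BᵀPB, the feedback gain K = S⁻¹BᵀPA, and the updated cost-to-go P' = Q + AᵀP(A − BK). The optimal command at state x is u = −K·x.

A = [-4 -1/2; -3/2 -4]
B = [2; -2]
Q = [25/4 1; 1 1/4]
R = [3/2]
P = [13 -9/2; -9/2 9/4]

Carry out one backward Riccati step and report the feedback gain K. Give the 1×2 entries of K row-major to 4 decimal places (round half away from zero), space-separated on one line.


BᵀP = [35.0000 -13.5000]
S = R + BᵀPB = [3/2] + [97.0000] = [98.5000]
BᵀPA = [-119.7500 36.5000]
K = S⁻¹·BᵀPA = [-1.2157 0.3706]
A−BK = [-1.5685 -1.2411; -3.9315 -3.2589]
AᵀP(A−BK) = [13.4781 8.4994; 8.4994 7.7246]
P' = Q + AᵀP(A−BK) = [19.7281 9.4994; 9.4994 7.9746]
tr(P') = 27.7027

-1.2157 0.3706


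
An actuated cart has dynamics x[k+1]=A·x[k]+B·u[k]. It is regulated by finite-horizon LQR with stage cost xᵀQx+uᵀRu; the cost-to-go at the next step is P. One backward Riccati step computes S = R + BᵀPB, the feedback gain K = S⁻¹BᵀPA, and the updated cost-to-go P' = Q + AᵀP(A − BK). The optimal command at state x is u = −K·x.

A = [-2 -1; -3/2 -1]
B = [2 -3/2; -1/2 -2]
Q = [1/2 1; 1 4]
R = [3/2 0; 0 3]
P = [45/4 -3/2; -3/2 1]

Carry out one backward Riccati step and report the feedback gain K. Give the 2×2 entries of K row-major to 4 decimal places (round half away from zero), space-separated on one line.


BᵀP = [23.2500 -3.5000; -13.8750 0.2500]
S = R + BᵀPB = [3/2 0; 0 3] + [48.2500 -27.8750; -27.8750 20.3125] = [49.7500 -27.8750; -27.8750 23.3125]
BᵀPA = [-41.2500 -19.7500; 27.3750 13.6250]
K = S⁻¹·BᵀPA = [-0.5187 -0.2106; 0.5540 0.3326]
A−BK = [-0.1315 -0.0798; -0.6514 -0.4401]
AᵀP(A−BK) = [1.6863 0.9566; 0.9566 0.5584]
P' = Q + AᵀP(A−BK) = [2.1863 1.9566; 1.9566 4.5584]
tr(P') = 6.7447

-0.5187 -0.2106 0.5540 0.3326


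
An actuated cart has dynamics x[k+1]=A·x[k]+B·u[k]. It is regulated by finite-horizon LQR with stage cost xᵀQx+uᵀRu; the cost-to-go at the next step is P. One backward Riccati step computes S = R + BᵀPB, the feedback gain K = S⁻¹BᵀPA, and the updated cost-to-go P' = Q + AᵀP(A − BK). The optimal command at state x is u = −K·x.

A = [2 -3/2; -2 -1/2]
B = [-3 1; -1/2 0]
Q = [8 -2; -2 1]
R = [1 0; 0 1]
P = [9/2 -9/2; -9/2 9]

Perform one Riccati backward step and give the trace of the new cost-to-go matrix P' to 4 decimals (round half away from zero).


BᵀP = [-11.2500 9.0000; 4.5000 -4.5000]
S = R + BᵀPB = [1 0; 0 1] + [29.2500 -11.2500; -11.2500 4.5000] = [30.2500 -11.2500; -11.2500 5.5000]
BᵀPA = [-40.5000 12.3750; 18.0000 -4.5000]
K = S⁻¹·BᵀPA = [-0.5086 0.4380; 2.2323 0.0777]
A−BK = [-1.7582 -0.2637; -2.2543 -0.2810]
AᵀP(A−BK) = [29.2182 2.8399; 2.8399 0.5546]
P' = Q + AᵀP(A−BK) = [37.2182 0.8399; 0.8399 1.5546]
tr(P') = 38.7728

38.7728


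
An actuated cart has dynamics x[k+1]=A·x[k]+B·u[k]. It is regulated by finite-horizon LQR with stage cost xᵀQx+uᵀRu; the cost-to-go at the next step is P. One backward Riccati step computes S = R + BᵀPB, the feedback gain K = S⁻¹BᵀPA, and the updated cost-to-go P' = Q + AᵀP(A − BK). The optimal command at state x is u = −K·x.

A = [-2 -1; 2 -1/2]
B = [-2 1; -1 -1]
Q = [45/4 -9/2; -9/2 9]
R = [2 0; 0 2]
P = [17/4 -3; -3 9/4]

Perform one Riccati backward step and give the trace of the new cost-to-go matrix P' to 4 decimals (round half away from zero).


25.4038

BᵀP = [-5.5000 3.7500; 7.2500 -5.2500]
S = R + BᵀPB = [2 0; 0 2] + [7.2500 -9.2500; -9.2500 12.5000] = [9.2500 -9.2500; -9.2500 14.5000]
BᵀPA = [18.5000 3.6250; -25.0000 -4.6250]
K = S⁻¹·BᵀPA = [0.7619 0.2014; -1.2381 -0.1905]
A−BK = [0.7619 -0.4067; 1.5238 -0.4891]
AᵀP(A−BK) = [4.9524 0.7619; 0.7619 0.2014]
P' = Q + AᵀP(A−BK) = [16.2024 -3.7381; -3.7381 9.2014]
tr(P') = 25.4038


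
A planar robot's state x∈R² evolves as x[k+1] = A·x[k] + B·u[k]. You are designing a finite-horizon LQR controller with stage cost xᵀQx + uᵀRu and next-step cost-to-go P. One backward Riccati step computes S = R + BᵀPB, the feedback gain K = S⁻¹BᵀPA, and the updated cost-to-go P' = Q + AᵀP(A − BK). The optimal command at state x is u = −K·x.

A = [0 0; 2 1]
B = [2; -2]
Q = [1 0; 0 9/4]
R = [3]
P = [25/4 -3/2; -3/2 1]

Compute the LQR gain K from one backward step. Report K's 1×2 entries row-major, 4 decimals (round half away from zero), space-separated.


BᵀP = [15.5000 -5.0000]
S = R + BᵀPB = [3] + [41.0000] = [44.0000]
BᵀPA = [-10.0000 -5.0000]
K = S⁻¹·BᵀPA = [-0.2273 -0.1136]
A−BK = [0.4545 0.2273; 1.5455 0.7727]
AᵀP(A−BK) = [1.7273 0.8636; 0.8636 0.4318]
P' = Q + AᵀP(A−BK) = [2.7273 0.8636; 0.8636 2.6818]
tr(P') = 5.4091

-0.2273 -0.1136


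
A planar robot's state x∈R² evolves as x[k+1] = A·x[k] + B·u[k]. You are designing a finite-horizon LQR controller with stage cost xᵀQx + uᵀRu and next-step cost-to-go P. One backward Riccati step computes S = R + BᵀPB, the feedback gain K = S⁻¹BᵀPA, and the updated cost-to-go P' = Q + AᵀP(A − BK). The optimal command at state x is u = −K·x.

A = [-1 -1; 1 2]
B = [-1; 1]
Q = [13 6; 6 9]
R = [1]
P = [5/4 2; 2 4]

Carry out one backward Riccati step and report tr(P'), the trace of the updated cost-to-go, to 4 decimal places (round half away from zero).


BᵀP = [0.7500 2.0000]
S = R + BᵀPB = [1] + [1.2500] = [2.2500]
BᵀPA = [1.2500 3.2500]
K = S⁻¹·BᵀPA = [0.5556 1.4444]
A−BK = [-0.4444 0.4444; 0.4444 0.5556]
AᵀP(A−BK) = [0.5556 1.4444; 1.4444 4.5556]
P' = Q + AᵀP(A−BK) = [13.5556 7.4444; 7.4444 13.5556]
tr(P') = 27.1111

27.1111


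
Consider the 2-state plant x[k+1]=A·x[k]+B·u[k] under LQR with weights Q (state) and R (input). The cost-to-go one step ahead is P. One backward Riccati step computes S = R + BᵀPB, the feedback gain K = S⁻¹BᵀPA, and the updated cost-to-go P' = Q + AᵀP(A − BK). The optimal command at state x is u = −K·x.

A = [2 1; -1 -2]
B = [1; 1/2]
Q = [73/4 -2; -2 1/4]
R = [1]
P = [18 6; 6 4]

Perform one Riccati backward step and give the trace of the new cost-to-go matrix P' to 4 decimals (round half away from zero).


BᵀP = [21.0000 8.0000]
S = R + BᵀPB = [1] + [25.0000] = [26.0000]
BᵀPA = [34.0000 5.0000]
K = S⁻¹·BᵀPA = [1.3077 0.1923]
A−BK = [0.6923 0.8077; -1.6538 -2.0962]
AᵀP(A−BK) = [7.5385 7.4615; 7.4615 9.0385]
P' = Q + AᵀP(A−BK) = [25.7885 5.4615; 5.4615 9.2885]
tr(P') = 35.0769

35.0769


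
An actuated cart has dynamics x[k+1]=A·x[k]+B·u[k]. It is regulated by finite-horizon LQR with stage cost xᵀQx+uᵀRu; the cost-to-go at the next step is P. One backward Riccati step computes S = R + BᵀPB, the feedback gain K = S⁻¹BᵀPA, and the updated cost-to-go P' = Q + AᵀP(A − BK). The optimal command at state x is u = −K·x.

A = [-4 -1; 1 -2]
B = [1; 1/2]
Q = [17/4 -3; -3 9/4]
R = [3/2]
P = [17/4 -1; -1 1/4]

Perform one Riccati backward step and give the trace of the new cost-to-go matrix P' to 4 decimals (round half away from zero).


BᵀP = [3.7500 -0.8750]
S = R + BᵀPB = [3/2] + [3.3125] = [4.8125]
BᵀPA = [-15.8750 -2.0000]
K = S⁻¹·BᵀPA = [-3.2987 -0.4156]
A−BK = [-0.7013 -0.5844; 2.6494 -1.7922]
AᵀP(A−BK) = [23.8831 2.9026; 2.9026 0.4188]
P' = Q + AᵀP(A−BK) = [28.1331 -0.0974; -0.0974 2.6688]
tr(P') = 30.8019

30.8019


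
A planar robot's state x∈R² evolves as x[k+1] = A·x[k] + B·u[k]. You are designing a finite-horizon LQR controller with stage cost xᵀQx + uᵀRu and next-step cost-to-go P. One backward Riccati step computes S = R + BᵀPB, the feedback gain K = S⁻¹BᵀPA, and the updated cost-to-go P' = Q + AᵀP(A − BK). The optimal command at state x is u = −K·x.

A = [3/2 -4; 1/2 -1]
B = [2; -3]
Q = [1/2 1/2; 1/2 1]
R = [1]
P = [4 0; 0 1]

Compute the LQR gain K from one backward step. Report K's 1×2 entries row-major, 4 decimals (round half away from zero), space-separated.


0.4038 -1.1154

BᵀP = [8.0000 -3.0000]
S = R + BᵀPB = [1] + [25.0000] = [26.0000]
BᵀPA = [10.5000 -29.0000]
K = S⁻¹·BᵀPA = [0.4038 -1.1154]
A−BK = [0.6923 -1.7692; 1.7115 -4.3462]
AᵀP(A−BK) = [5.0096 -12.7885; -12.7885 32.6538]
P' = Q + AᵀP(A−BK) = [5.5096 -12.2885; -12.2885 33.6538]
tr(P') = 39.1635


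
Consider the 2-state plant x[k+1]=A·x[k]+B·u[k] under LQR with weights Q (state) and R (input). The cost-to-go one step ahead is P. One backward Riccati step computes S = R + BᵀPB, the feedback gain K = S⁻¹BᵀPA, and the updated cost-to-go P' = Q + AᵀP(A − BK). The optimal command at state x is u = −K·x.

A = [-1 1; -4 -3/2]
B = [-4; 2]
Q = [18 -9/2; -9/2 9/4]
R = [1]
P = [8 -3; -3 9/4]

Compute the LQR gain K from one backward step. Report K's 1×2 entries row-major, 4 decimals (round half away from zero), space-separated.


-0.1505 -0.3374

BᵀP = [-38.0000 16.5000]
S = R + BᵀPB = [1] + [185.0000] = [186.0000]
BᵀPA = [-28.0000 -62.7500]
K = S⁻¹·BᵀPA = [-0.1505 -0.3374]
A−BK = [-1.6022 -0.3495; -3.6989 -0.8253]
AᵀP(A−BK) = [15.7849 3.5538; 3.5538 0.8928]
P' = Q + AᵀP(A−BK) = [33.7849 -0.9462; -0.9462 3.1428]
tr(P') = 36.9278


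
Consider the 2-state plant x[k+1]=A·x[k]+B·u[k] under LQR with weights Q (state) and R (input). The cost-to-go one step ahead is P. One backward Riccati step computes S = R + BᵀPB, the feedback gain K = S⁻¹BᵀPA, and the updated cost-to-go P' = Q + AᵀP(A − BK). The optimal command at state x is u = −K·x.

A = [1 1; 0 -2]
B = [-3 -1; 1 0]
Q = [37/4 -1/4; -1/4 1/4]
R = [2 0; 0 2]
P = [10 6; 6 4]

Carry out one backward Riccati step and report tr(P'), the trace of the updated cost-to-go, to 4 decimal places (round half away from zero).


11.5000

BᵀP = [-24.0000 -14.0000; -10.0000 -6.0000]
S = R + BᵀPB = [2 0; 0 2] + [58.0000 24.0000; 24.0000 10.0000] = [60.0000 24.0000; 24.0000 12.0000]
BᵀPA = [-24.0000 4.0000; -10.0000 2.0000]
K = S⁻¹·BᵀPA = [-0.3333 0.0000; -0.1667 0.1667]
A−BK = [-0.1667 1.1667; 0.3333 -2.0000]
AᵀP(A−BK) = [0.3333 -0.3333; -0.3333 1.6667]
P' = Q + AᵀP(A−BK) = [9.5833 -0.5833; -0.5833 1.9167]
tr(P') = 11.5000


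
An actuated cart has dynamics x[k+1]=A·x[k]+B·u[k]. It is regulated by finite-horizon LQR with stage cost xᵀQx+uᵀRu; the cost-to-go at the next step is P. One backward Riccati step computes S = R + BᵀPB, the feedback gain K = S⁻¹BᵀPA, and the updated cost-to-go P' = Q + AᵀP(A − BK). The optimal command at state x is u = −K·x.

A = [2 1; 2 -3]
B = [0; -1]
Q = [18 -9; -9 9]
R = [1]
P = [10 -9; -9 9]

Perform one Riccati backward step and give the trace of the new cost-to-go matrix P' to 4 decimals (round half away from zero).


BᵀP = [9.0000 -9.0000]
S = R + BᵀPB = [1] + [9.0000] = [10.0000]
BᵀPA = [0.0000 36.0000]
K = S⁻¹·BᵀPA = [0.0000 3.6000]
A−BK = [2.0000 1.0000; 2.0000 0.6000]
AᵀP(A−BK) = [4.0000 2.0000; 2.0000 15.4000]
P' = Q + AᵀP(A−BK) = [22.0000 -7.0000; -7.0000 24.4000]
tr(P') = 46.4000

46.4000


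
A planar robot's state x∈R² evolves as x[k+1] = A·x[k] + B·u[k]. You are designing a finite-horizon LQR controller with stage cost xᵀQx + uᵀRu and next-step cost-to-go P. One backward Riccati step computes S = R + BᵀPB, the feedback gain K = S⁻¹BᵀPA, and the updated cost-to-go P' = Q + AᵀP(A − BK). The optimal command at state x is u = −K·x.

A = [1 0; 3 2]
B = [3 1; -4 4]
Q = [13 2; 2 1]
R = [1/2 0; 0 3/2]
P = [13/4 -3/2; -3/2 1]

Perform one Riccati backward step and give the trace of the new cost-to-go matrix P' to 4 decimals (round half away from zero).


14.8252

BᵀP = [15.7500 -8.5000; -2.7500 2.5000]
S = R + BᵀPB = [1/2 0; 0 3/2] + [81.2500 -18.2500; -18.2500 7.2500] = [81.7500 -18.2500; -18.2500 8.7500]
BᵀPA = [-9.7500 -17.0000; 4.7500 5.0000]
K = S⁻¹·BᵀPA = [0.0036 -0.1504; 0.5504 0.2577]
A−BK = [0.4388 0.1936; 0.8129 0.3676]
AᵀP(A−BK) = [0.6709 0.3094; 0.3094 0.1543]
P' = Q + AᵀP(A−BK) = [13.6709 2.3094; 2.3094 1.1543]
tr(P') = 14.8252


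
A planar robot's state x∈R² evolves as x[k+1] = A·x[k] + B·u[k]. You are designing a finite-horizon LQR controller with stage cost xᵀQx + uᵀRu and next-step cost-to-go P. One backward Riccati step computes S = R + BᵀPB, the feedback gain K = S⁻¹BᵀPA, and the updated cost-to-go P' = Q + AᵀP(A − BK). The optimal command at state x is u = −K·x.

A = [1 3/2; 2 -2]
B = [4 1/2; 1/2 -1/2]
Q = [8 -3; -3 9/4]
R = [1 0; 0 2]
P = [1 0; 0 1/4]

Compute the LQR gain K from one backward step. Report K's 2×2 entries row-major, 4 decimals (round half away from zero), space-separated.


BᵀP = [4.0000 0.1250; 0.5000 -0.1250]
S = R + BᵀPB = [1 0; 0 2] + [16.0625 1.9375; 1.9375 0.3125] = [17.0625 1.9375; 1.9375 2.3125]
BᵀPA = [4.2500 5.7500; 0.2500 1.0000]
K = S⁻¹·BᵀPA = [0.2617 0.3182; -0.1112 0.1659]
A−BK = [0.0088 0.1444; 1.8136 -2.0761]
AᵀP(A−BK) = [0.9155 -0.8937; -0.8937 1.2547]
P' = Q + AᵀP(A−BK) = [8.9155 -3.8937; -3.8937 3.5047]
tr(P') = 12.4202

0.2617 0.3182 -0.1112 0.1659


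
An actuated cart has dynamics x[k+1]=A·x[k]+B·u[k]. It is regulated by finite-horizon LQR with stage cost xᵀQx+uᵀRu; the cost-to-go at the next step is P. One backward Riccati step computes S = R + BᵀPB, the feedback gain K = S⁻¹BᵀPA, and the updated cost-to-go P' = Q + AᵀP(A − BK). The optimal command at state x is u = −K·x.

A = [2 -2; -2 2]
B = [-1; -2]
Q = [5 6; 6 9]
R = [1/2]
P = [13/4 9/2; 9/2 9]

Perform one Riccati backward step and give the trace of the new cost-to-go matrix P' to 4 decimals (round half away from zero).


25.4459

BᵀP = [-12.2500 -22.5000]
S = R + BᵀPB = [1/2] + [57.2500] = [57.7500]
BᵀPA = [20.5000 -20.5000]
K = S⁻¹·BᵀPA = [0.3550 -0.3550]
A−BK = [2.3550 -2.3550; -1.2900 1.2900]
AᵀP(A−BK) = [5.7229 -5.7229; -5.7229 5.7229]
P' = Q + AᵀP(A−BK) = [10.7229 0.2771; 0.2771 14.7229]
tr(P') = 25.4459


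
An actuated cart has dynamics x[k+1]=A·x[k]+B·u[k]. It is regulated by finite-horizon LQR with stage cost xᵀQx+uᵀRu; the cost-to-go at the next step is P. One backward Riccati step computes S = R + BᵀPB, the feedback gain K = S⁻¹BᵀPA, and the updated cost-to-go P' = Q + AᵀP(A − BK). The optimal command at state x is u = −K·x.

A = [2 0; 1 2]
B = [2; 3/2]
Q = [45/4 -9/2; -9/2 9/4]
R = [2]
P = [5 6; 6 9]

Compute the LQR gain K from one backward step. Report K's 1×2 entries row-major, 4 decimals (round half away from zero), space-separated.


BᵀP = [19.0000 25.5000]
S = R + BᵀPB = [2] + [76.2500] = [78.2500]
BᵀPA = [63.5000 51.0000]
K = S⁻¹·BᵀPA = [0.8115 0.6518]
A−BK = [0.3770 -1.3035; -0.2173 1.0224]
AᵀP(A−BK) = [1.4696 0.6134; 0.6134 2.7604]
P' = Q + AᵀP(A−BK) = [12.7196 -3.8866; -3.8866 5.0104]
tr(P') = 17.7300

0.8115 0.6518


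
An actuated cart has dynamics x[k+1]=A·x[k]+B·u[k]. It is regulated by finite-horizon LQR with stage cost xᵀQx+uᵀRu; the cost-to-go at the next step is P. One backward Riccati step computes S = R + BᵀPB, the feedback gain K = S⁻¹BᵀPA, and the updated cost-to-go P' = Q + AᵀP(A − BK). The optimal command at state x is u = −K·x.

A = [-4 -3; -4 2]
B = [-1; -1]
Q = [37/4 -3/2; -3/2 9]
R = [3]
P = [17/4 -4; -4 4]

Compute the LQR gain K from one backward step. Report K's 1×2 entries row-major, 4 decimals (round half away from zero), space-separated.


0.3077 0.2308

BᵀP = [-0.2500 0.0000]
S = R + BᵀPB = [3] + [0.2500] = [3.2500]
BᵀPA = [1.0000 0.7500]
K = S⁻¹·BᵀPA = [0.3077 0.2308]
A−BK = [-3.6923 -2.7692; -3.6923 2.2308]
AᵀP(A−BK) = [3.6923 2.7692; 2.7692 102.0769]
P' = Q + AᵀP(A−BK) = [12.9423 1.2692; 1.2692 111.0769]
tr(P') = 124.0192


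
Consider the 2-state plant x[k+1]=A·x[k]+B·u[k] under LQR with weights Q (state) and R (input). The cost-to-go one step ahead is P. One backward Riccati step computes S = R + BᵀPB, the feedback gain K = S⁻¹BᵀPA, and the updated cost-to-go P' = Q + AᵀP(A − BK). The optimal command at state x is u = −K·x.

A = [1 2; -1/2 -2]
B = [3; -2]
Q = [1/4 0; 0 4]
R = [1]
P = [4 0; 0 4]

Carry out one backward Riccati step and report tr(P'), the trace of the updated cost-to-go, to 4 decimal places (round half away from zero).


BᵀP = [12.0000 -8.0000]
S = R + BᵀPB = [1] + [52.0000] = [53.0000]
BᵀPA = [16.0000 40.0000]
K = S⁻¹·BᵀPA = [0.3019 0.7547]
A−BK = [0.0943 -0.2642; 0.1038 -0.4906]
AᵀP(A−BK) = [0.1698 -0.0755; -0.0755 1.8113]
P' = Q + AᵀP(A−BK) = [0.4198 -0.0755; -0.0755 5.8113]
tr(P') = 6.2311

6.2311


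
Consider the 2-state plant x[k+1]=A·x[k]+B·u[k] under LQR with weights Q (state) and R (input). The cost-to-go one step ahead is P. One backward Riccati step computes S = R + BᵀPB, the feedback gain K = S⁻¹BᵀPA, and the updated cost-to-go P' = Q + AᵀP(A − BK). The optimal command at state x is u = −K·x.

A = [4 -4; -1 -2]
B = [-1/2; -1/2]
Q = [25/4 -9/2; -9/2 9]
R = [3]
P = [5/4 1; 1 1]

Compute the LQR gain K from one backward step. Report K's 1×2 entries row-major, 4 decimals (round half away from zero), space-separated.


-0.8615 1.6000

BᵀP = [-1.1250 -1.0000]
S = R + BᵀPB = [3] + [1.0625] = [4.0625]
BᵀPA = [-3.5000 6.5000]
K = S⁻¹·BᵀPA = [-0.8615 1.6000]
A−BK = [3.5692 -3.2000; -1.4308 -1.2000]
AᵀP(A−BK) = [9.9846 -16.4000; -16.4000 29.6000]
P' = Q + AᵀP(A−BK) = [16.2346 -20.9000; -20.9000 38.6000]
tr(P') = 54.8346
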